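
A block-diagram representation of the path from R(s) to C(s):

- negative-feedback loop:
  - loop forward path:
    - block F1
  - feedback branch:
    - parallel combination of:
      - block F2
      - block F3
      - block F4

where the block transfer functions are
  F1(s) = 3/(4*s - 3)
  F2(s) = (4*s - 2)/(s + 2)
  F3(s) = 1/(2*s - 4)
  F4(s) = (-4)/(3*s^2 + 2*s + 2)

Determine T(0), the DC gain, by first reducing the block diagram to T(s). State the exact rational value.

[1] sum the parallel branches F2, F3, F4 = (24*s^4 - 41*s^3 - 18*s + 52)/(6*s^4 + 4*s^3 - 20*s^2 - 16*s - 16)
[2] reduce the feedback loop with forward F1 and return (F2+F3+F4) = (18*s^4 + 12*s^3 - 60*s^2 - 48*s - 48)/(24*s^5 + 70*s^4 - 215*s^3 - 4*s^2 - 70*s + 204)
That last expression is T(s); at s = 0 only the constant terms survive, so T(0) = -48/204 = -4/17.

Hence the answer: -4/17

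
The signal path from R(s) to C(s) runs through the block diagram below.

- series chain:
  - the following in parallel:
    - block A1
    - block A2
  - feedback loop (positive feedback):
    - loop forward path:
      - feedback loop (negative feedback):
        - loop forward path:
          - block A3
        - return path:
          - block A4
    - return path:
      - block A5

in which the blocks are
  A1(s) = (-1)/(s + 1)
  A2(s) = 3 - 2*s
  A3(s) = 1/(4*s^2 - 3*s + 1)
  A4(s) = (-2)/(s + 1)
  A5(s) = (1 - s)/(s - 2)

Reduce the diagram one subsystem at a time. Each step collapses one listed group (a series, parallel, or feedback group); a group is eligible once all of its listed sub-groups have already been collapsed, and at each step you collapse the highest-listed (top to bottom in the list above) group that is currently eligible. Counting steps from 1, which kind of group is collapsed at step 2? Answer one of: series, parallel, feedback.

1. combine A1, A2 in parallel
2. close the feedback loop around A3, A4
3. apply the feedback formula to [A3/(1+A3*A4)], A5
4. reduce the series chain (A1+A2), [[A3/(1+A3*A4)]/(1-[A3/(1+A3*A4)]*A5)]
The group at step 2 is a feedback group.

Answer: feedback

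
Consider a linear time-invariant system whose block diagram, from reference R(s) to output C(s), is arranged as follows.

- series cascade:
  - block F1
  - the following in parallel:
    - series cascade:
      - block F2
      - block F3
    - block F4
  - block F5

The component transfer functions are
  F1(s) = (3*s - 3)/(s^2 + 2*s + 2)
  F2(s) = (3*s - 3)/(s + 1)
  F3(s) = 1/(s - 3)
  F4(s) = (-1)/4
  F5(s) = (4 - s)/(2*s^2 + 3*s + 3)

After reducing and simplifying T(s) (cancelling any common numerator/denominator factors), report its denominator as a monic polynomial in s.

The answer is s^6 + 3*s^5/2 - 7*s^4/2 - 35*s^3/2 - 57*s^2/2 - 24*s - 9.

Reasoning:
1. combine F2, F3 in series -> (3*s - 3)/(s^2 - 2*s - 3)
2. add (F2*F3), F4 (parallel) -> (-s^2 + 14*s - 9)/(4*s^2 - 8*s - 12)
3. combine F1, ((F2*F3)+F4), F5 in series -> (3*s^4 - 57*s^3 + 249*s^2 - 303*s + 108)/(8*s^6 + 12*s^5 - 28*s^4 - 140*s^3 - 228*s^2 - 192*s - 72)
Step 3 gives the fully reduced T(s), with no common factor left to cancel. The denominator's leading coefficient is 8, so divide each of its coefficients by 8 to get the monic form.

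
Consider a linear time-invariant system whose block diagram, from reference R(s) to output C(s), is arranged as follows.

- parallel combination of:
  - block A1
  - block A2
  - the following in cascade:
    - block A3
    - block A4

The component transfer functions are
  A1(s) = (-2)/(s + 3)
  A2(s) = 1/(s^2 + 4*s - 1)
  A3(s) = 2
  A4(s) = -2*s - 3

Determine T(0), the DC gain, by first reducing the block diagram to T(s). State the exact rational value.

Step 1. combine A3, A4 in series gives -4*s - 6
Step 2. reduce the parallel group A1, A2, (A3*A4) gives (-4*s^4 - 34*s^3 - 88*s^2 - 61*s + 23)/(s^3 + 7*s^2 + 11*s - 3)
Step 2 gives the overall T(s). Then T(0) = 23/(-3) = -23/3.

Final answer: -23/3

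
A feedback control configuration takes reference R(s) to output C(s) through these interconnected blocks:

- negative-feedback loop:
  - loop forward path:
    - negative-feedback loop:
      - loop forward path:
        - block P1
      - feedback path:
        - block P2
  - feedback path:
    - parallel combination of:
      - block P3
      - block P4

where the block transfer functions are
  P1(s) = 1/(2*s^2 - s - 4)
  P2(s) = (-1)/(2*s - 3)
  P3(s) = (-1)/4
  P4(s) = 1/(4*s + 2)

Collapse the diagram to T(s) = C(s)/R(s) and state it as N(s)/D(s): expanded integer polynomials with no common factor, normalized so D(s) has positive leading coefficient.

First reduce the diagram to T(s).

[1] feedback reduction of P1, P2; result (2*s - 3)/(4*s^3 - 8*s^2 - 5*s + 11)
[2] add P3, P4 (parallel); result (1 - 2*s)/(8*s + 4)
[3] feedback reduction of [P1/(1+P1*P2)], (P3+P4); the result is T(s) itself (integer coefficients, no common factor, positive leading denominator coefficient)

Answer: (16*s^2 - 16*s - 12)/(32*s^4 - 48*s^3 - 76*s^2 + 76*s + 41)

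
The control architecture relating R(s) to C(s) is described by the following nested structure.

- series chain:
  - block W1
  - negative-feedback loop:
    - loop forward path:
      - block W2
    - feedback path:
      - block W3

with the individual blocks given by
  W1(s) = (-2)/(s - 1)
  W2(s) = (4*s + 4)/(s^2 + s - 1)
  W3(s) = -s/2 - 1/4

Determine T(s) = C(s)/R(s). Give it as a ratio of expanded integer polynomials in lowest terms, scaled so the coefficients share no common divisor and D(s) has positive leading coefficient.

Step 1. apply the feedback formula to W2, W3, giving (-4*s - 4)/(s^2 + 2*s + 2)
Step 2. multiply W1, [W2/(1+W2*W3)] (series); the result is T(s) itself (integer coefficients, no common factor, positive leading denominator coefficient)

Hence the answer: (8*s + 8)/(s^3 + s^2 - 2)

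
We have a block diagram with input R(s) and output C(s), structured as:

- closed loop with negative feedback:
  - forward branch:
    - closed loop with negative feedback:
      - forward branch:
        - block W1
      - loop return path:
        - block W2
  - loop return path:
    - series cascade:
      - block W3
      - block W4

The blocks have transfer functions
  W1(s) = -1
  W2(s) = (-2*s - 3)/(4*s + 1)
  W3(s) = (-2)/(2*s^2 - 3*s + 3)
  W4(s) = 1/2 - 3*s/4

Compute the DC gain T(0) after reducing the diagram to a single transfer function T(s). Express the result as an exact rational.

Reducing step by step:

Step 1: collapse the loop (W1 forward, W2 return): (-4*s - 1)/(6*s + 4)
Step 2: reduce the series chain W3, W4: (3*s - 2)/(4*s^2 - 6*s + 6)
Step 3: collapse the loop ([W1/(1+W1*W2)] forward, (W3*W4) return): (-16*s^3 + 20*s^2 - 18*s - 6)/(24*s^3 - 32*s^2 + 17*s + 26)
Step 3 gives the overall T(s). Then T(0) = -6/26 = -3/13.

Answer: -3/13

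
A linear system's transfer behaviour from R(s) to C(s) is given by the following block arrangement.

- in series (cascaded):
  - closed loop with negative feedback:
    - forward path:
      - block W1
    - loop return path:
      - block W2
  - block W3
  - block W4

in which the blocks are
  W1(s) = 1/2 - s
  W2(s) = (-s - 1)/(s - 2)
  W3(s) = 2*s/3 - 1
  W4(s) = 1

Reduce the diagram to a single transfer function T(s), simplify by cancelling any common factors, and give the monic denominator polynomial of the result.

Step 1. apply the feedback formula to W1, W2: (-2*s^2 + 5*s - 2)/(2*s^2 + 3*s - 5)
Step 2. multiply [W1/(1+W1*W2)], W3, W4 (series): (-4*s^3 + 16*s^2 - 19*s + 6)/(6*s^2 + 9*s - 15)
The result of step 2 is T(s) in lowest terms. Its denominator has leading coefficient 6; dividing the denominator through by 6 makes it monic.

Hence the answer: s^2 + 3*s/2 - 5/2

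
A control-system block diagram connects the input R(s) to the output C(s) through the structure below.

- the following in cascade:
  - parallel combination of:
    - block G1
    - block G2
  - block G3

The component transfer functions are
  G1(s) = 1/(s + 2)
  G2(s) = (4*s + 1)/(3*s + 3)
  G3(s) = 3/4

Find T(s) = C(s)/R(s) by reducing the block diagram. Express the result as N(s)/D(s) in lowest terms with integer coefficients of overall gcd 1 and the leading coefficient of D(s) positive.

Step 1: combine G1, G2 in parallel: (4*s^2 + 12*s + 5)/(3*s^2 + 9*s + 6)
Step 2: multiply (G1+G2), G3 (series), which is the overall transfer function T(s) = C(s)/R(s) in lowest terms

Answer: (4*s^2 + 12*s + 5)/(4*s^2 + 12*s + 8)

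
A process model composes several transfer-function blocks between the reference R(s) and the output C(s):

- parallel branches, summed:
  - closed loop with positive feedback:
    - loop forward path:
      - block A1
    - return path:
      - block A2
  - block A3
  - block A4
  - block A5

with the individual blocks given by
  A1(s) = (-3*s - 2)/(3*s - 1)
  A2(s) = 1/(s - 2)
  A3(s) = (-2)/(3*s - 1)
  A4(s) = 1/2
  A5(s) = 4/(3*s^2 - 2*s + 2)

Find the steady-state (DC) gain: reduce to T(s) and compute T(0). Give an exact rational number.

(1) collapse the loop (A1 forward, A2 return) = (-3*s^2 + 4*s + 4)/(3*s^2 - 4*s + 4)
(2) reduce the parallel group [A1/(1-A1*A2)], A3, A4, A5 = (-27*s^5 + 27*s^4 + 192*s^3 - 294*s^2 + 280*s - 88)/(54*s^5 - 126*s^4 + 192*s^3 - 148*s^2 + 80*s - 16)
That last expression is T(s); at s = 0 only the constant terms survive, so T(0) = -88/(-16) = 11/2.

Answer: 11/2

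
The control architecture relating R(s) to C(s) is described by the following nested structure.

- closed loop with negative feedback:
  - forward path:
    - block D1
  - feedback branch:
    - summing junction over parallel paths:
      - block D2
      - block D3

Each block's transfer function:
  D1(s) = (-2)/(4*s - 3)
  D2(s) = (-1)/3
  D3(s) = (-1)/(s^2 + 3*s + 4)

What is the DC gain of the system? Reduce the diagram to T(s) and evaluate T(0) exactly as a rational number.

Step 1 - add D2, D3 (parallel) gives (-s^2 - 3*s - 7)/(3*s^2 + 9*s + 12)
Step 2 - collapse the loop (D1 forward, (D2+D3) return) gives (-6*s^2 - 18*s - 24)/(12*s^3 + 29*s^2 + 27*s - 22)
Evaluating the step-2 result (the overall T(s)) at s = 0 gives T(0) = -24/(-22) = 12/11.

Answer: 12/11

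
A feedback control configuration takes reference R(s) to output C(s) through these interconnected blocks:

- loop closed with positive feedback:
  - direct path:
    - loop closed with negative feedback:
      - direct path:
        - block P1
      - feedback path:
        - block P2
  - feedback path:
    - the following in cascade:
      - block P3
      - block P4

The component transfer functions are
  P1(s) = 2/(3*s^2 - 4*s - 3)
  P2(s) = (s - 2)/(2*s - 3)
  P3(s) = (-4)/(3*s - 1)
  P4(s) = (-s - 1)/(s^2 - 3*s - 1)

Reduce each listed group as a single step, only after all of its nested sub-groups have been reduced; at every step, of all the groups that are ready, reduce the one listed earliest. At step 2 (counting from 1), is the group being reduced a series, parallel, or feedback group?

Step 1: reduce the feedback loop with forward P1 and return P2
Step 2: series reduction of P3, P4
Step 3: feedback reduction of [P1/(1+P1*P2)], (P3*P4)
Step 2: series.

Therefore the answer is series.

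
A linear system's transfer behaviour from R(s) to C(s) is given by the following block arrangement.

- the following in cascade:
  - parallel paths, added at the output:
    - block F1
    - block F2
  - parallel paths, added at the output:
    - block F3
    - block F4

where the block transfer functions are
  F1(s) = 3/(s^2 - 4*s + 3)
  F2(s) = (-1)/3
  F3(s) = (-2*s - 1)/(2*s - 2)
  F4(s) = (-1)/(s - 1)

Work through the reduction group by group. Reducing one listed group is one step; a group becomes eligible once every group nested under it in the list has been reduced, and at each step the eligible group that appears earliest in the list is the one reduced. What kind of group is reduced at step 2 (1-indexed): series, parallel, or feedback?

(1) reduce the parallel group F1, F2
(2) reduce the parallel group F3, F4
(3) cascade (F1+F2), (F3+F4)
The group at step 2 is a parallel group.

Final answer: parallel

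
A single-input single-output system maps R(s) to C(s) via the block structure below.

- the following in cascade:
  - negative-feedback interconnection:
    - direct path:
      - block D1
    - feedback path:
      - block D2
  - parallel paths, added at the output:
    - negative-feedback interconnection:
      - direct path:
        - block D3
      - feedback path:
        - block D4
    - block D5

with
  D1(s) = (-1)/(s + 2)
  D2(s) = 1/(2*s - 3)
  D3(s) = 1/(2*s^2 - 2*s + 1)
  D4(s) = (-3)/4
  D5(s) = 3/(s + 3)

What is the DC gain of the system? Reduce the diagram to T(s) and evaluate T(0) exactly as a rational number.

Step 1. apply the feedback formula to D1, D2 = (3 - 2*s)/(2*s^2 + s - 7)
Step 2. feedback reduction of D3, D4 = 4/(8*s^2 - 8*s + 1)
Step 3. parallel reduction of [D3/(1+D3*D4)], D5 = (24*s^2 - 20*s + 15)/(8*s^3 + 16*s^2 - 23*s + 3)
Step 4. series reduction of [D1/(1+D1*D2)], ([D3/(1+D3*D4)]+D5) = (-48*s^3 + 112*s^2 - 90*s + 45)/(16*s^5 + 40*s^4 - 86*s^3 - 129*s^2 + 164*s - 21)
The step-4 result is T(s). Setting s = 0: T(0) = 45/(-21) = -15/7.

Answer: -15/7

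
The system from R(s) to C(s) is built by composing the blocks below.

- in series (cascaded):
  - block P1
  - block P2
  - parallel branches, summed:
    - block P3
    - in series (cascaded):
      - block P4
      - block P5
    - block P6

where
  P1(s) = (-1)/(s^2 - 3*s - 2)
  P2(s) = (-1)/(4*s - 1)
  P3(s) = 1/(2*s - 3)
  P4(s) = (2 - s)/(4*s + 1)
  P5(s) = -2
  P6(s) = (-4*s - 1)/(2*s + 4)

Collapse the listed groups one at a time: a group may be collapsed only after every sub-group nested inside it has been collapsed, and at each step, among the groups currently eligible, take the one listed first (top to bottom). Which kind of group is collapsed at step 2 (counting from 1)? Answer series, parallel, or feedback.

Answer: parallel

Working:
1. multiply P4, P5 (series)
2. parallel reduction of P3, (P4*P5), P6
3. cascade P1, P2, (P3+(P4*P5)+P6)
The group at step 2 is a parallel group.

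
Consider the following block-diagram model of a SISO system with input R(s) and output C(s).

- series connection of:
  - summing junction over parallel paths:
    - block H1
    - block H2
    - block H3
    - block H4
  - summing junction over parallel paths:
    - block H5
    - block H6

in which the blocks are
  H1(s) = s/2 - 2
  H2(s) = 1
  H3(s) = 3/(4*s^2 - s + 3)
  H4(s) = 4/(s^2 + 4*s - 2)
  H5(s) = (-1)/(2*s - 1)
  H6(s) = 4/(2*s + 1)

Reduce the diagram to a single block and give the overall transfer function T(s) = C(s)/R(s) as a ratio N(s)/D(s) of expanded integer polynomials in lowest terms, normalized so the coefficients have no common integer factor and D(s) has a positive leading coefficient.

First reduce the diagram to T(s).

1. parallel reduction of H1, H2, H3, H4; result (4*s^5 + 7*s^4 - 39*s^3 + 70*s^2 - 18*s + 24)/(8*s^4 + 30*s^3 - 18*s^2 + 28*s - 12)
2. sum the parallel branches H5, H6; result (6*s - 5)/(4*s^2 - 1)
3. combine (H1+H2+H3+H4), (H5+H6) in series - this is the overall T(s), already in the required normalized form

Answer: (24*s^6 + 22*s^5 - 269*s^4 + 615*s^3 - 458*s^2 + 234*s - 120)/(32*s^6 + 120*s^5 - 80*s^4 + 82*s^3 - 30*s^2 - 28*s + 12)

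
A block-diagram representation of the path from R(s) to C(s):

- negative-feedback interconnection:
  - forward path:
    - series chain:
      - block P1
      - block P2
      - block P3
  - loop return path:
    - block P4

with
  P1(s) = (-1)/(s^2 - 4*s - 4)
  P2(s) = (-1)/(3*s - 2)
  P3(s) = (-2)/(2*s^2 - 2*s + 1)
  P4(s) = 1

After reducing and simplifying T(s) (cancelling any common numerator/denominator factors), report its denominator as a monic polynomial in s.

Step 1 - reduce the series chain P1, P2, P3; result (-2)/(6*s^5 - 34*s^4 + 23*s^3 + 10*s^2 - 20*s + 8)
Step 2 - apply the feedback formula to (P1*P2*P3), P4; result (-2)/(6*s^5 - 34*s^4 + 23*s^3 + 10*s^2 - 20*s + 6)
Step 2 gives the fully reduced T(s), with no common factor left to cancel. The denominator's leading coefficient is 6, so divide each of its coefficients by 6 to get the monic form.

Therefore the answer is s^5 - 17*s^4/3 + 23*s^3/6 + 5*s^2/3 - 10*s/3 + 1.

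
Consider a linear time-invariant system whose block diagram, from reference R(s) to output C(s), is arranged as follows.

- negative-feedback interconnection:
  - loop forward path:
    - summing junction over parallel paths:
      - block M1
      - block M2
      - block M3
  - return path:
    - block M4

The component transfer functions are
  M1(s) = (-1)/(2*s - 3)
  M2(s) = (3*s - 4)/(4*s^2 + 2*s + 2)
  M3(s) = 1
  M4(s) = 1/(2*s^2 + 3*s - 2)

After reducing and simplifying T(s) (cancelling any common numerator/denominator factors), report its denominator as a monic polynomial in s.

Reducing step by step:

[1] parallel reduction of M1, M2, M3 gives (8*s^3 - 6*s^2 - 21*s + 4)/(8*s^3 - 8*s^2 - 2*s - 6)
[2] apply the feedback formula to (M1+M2+M3), M4 gives (16*s^5 + 12*s^4 - 76*s^3 - 43*s^2 + 54*s - 8)/(16*s^5 + 8*s^4 - 36*s^3 - 8*s^2 - 35*s + 16)
Step 2 gives the fully reduced T(s), with no common factor left to cancel. The denominator's leading coefficient is 16, so divide each of its coefficients by 16 to get the monic form.

Answer: s^5 + s^4/2 - 9*s^3/4 - s^2/2 - 35*s/16 + 1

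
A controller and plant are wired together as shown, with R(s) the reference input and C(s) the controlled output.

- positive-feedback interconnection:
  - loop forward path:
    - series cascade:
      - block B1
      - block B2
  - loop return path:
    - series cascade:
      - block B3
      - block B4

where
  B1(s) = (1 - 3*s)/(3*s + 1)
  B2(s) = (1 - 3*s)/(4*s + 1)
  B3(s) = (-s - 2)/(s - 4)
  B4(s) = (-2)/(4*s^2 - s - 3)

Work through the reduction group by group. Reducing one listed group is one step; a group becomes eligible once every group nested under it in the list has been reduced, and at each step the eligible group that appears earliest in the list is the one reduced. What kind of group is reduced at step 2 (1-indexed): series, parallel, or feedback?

Answer: series

Working:
[1] combine B1, B2 in series
[2] series reduction of B3, B4
[3] close the feedback loop around (B1*B2), (B3*B4)
Step 2: series.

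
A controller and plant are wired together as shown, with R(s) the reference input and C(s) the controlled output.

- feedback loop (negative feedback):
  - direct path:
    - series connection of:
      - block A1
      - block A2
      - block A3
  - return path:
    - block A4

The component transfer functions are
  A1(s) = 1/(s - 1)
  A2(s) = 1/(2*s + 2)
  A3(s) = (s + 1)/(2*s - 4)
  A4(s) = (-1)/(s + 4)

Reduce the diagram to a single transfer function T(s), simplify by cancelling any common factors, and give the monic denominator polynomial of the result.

Step 1: combine A1, A2, A3 in series: 1/(4*s^2 - 12*s + 8)
Step 2: close the feedback loop around (A1*A2*A3), A4: (s + 4)/(4*s^3 + 4*s^2 - 40*s + 31)
That last expression is T(s), already simplified. Scaling its denominator by 1/4 (the reciprocal of the leading coefficient) yields the monic denominator.

Therefore the answer is s^3 + s^2 - 10*s + 31/4.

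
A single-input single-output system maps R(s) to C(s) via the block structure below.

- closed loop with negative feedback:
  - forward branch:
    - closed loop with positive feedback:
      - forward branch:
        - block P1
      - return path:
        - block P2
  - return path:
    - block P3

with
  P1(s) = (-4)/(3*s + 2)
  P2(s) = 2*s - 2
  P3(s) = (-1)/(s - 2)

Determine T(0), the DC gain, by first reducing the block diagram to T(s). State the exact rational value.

Answer: 1/2

Working:
Step 1: feedback reduction of P1, P2; result (-4)/(11*s - 6)
Step 2: apply the feedback formula to [P1/(1-P1*P2)], P3; result (8 - 4*s)/(11*s^2 - 28*s + 16)
The step-2 result is T(s). Setting s = 0: T(0) = 8/16 = 1/2.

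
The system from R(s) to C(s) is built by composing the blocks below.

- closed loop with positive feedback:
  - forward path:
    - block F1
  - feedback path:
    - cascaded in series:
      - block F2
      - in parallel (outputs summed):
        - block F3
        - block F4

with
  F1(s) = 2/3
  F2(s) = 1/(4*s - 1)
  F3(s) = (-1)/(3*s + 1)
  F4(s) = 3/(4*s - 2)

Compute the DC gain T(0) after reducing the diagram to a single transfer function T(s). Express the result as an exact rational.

The answer is -1.

Reasoning:
Step 1: parallel reduction of F3, F4 -> (5*s + 5)/(12*s^2 - 2*s - 2)
Step 2: multiply F2, (F3+F4) (series) -> (5*s + 5)/(48*s^3 - 20*s^2 - 6*s + 2)
Step 3: feedback reduction of F1, (F2*(F3+F4)) -> (24*s^3 - 10*s^2 - 3*s + 1)/(36*s^3 - 15*s^2 - 7*s - 1)
DC gain: substitute s = 0 into T(s) from step 3: T(0) = 1/(-1) = -1.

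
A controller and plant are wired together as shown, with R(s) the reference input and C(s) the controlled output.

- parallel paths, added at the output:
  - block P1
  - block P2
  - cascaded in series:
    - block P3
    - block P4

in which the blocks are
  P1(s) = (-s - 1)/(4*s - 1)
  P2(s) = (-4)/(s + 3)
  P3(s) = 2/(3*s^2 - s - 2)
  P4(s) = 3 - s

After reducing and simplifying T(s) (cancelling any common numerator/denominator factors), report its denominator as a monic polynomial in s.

Step 1: series reduction of P3, P4, giving (6 - 2*s)/(3*s^2 - s - 2)
Step 2: add P1, P2, (P3*P4) (parallel), giving (-3*s^4 - 67*s^3 + 27*s^2 + 111*s - 20)/(12*s^4 + 29*s^3 - 28*s^2 - 19*s + 6)
Step 2 gives the fully reduced T(s), with no common factor left to cancel. The denominator's leading coefficient is 12, so divide each of its coefficients by 12 to get the monic form.

Answer: s^4 + 29*s^3/12 - 7*s^2/3 - 19*s/12 + 1/2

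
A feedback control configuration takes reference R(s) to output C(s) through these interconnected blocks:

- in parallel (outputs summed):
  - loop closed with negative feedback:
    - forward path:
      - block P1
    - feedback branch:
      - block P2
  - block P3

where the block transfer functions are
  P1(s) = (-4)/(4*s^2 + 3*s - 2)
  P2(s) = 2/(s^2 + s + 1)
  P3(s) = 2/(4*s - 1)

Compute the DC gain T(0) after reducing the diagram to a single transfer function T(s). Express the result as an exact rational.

First reduce the diagram to T(s).

Step 1: apply the feedback formula to P1, P2 -> (-4*s^2 - 4*s - 4)/(4*s^4 + 7*s^3 + 5*s^2 + s - 10)
Step 2: reduce the parallel group [P1/(1+P1*P2)], P3 -> (8*s^4 - 2*s^3 - 2*s^2 - 10*s - 16)/(16*s^5 + 24*s^4 + 13*s^3 - s^2 - 41*s + 10)
Step 2 gives the overall T(s). Then T(0) = -16/10 = -8/5.

Answer: -8/5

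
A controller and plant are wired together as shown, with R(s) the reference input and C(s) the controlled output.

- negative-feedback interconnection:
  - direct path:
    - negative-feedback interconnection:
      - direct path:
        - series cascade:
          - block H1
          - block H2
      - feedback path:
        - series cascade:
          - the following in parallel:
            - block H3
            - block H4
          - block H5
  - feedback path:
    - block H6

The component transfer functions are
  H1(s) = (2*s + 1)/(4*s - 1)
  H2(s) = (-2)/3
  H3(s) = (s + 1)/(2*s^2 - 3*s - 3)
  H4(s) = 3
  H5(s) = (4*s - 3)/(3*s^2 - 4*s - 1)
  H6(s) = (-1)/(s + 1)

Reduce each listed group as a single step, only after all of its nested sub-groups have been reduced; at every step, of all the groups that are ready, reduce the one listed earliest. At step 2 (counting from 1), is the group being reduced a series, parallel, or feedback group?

1. combine H1, H2 in series
2. parallel reduction of H3, H4
3. cascade (H3+H4), H5
4. apply the feedback formula to (H1*H2), ((H3+H4)*H5)
5. apply the feedback formula to [(H1*H2)/(1+(H1*H2)*((H3+H4)*H5))], H6
Step 2 collapses a parallel group.

Answer: parallel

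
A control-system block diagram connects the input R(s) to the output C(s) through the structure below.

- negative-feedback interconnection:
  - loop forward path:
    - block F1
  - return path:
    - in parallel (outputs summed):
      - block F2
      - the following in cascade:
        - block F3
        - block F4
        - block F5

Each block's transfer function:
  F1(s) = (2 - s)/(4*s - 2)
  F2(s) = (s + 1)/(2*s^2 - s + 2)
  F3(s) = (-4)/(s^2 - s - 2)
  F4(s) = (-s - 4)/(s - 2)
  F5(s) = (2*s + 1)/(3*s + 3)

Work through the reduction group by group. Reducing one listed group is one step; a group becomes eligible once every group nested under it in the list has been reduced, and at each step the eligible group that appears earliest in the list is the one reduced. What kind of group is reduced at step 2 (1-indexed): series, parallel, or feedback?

[1] series reduction of F3, F4, F5
[2] sum the parallel branches F2, (F3*F4*F5)
[3] reduce the feedback loop with forward F1 and return (F2+(F3*F4*F5))
At step 2 the group reduced is parallel.

Therefore the answer is parallel.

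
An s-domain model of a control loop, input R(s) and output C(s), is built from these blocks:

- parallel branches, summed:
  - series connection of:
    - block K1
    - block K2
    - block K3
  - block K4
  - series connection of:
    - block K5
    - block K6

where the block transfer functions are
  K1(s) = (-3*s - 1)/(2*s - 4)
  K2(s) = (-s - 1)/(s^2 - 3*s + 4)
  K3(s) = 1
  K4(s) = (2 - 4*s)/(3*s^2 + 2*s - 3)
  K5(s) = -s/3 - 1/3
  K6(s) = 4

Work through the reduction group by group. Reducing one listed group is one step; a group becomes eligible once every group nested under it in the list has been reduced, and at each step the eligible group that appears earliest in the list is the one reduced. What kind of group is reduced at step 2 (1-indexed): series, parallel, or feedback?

Reducing step by step:

Step 1: cascade K1, K2, K3
Step 2: series reduction of K5, K6
Step 3: parallel reduction of (K1*K2*K3), K4, (K5*K6)
So the answer for step 2 is series.

Answer: series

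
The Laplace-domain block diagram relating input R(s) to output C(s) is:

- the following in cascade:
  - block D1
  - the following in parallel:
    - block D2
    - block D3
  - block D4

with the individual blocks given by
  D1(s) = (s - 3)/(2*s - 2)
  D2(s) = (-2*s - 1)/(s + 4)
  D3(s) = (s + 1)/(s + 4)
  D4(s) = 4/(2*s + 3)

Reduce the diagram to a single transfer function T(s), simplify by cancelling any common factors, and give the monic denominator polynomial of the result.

Answer: s^3 + 9*s^2/2 + s/2 - 6

Working:
Step 1: combine D2, D3 in parallel = (-s)/(s + 4)
Step 2: series reduction of D1, (D2+D3), D4 = (-2*s^2 + 6*s)/(2*s^3 + 9*s^2 + s - 12)
That last expression is T(s), already simplified. Scaling its denominator by 1/2 (the reciprocal of the leading coefficient) yields the monic denominator.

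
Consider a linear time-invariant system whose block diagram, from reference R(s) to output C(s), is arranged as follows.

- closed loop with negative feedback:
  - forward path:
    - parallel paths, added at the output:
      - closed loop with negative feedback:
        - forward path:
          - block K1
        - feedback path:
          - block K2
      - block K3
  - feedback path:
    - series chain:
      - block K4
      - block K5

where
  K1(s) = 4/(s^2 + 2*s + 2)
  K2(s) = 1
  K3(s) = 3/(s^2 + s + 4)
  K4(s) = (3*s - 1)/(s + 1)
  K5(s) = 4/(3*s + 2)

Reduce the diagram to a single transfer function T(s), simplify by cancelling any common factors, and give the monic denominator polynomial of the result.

First reduce the diagram to T(s).

Step 1 - reduce the feedback loop with forward K1 and return K2: 4/(s^2 + 2*s + 6)
Step 2 - parallel reduction of [K1/(1+K1*K2)], K3: (7*s^2 + 10*s + 34)/(s^4 + 3*s^3 + 12*s^2 + 14*s + 24)
Step 3 - multiply K4, K5 (series): (12*s - 4)/(3*s^2 + 5*s + 2)
Step 4 - feedback reduction of ([K1/(1+K1*K2)]+K3), (K4*K5): (21*s^4 + 65*s^3 + 166*s^2 + 190*s + 68)/(3*s^6 + 14*s^5 + 53*s^4 + 192*s^3 + 258*s^2 + 516*s - 88)
The result of step 4 is T(s) in lowest terms. Its denominator has leading coefficient 3; dividing the denominator through by 3 makes it monic.

Answer: s^6 + 14*s^5/3 + 53*s^4/3 + 64*s^3 + 86*s^2 + 172*s - 88/3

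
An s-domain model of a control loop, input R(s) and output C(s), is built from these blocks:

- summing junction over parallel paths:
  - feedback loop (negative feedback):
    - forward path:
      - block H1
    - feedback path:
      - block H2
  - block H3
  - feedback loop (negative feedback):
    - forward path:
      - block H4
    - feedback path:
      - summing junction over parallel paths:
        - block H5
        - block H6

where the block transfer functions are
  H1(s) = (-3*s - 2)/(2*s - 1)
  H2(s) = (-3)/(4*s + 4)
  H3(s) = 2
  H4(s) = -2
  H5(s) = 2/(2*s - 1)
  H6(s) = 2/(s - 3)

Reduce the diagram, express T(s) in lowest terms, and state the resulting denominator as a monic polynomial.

Step 1. feedback reduction of H1, H2 -> (-12*s^2 - 20*s - 8)/(8*s^2 + 13*s + 2)
Step 2. sum the parallel branches H5, H6 -> (6*s - 8)/(2*s^2 - 7*s + 3)
Step 3. close the feedback loop around H4, (H5+H6) -> (-4*s^2 + 14*s - 6)/(2*s^2 - 19*s + 19)
Step 4. add [H1/(1+H1*H2)], H3, [H4/(1+H4*(H5+H6))] (parallel) -> (-24*s^4 - 4*s^3 + 80*s^2 + 140*s - 88)/(16*s^4 - 126*s^3 - 91*s^2 + 209*s + 38)
The result of step 4 is T(s) in lowest terms. Its denominator has leading coefficient 16; dividing the denominator through by 16 makes it monic.

Therefore the answer is s^4 - 63*s^3/8 - 91*s^2/16 + 209*s/16 + 19/8.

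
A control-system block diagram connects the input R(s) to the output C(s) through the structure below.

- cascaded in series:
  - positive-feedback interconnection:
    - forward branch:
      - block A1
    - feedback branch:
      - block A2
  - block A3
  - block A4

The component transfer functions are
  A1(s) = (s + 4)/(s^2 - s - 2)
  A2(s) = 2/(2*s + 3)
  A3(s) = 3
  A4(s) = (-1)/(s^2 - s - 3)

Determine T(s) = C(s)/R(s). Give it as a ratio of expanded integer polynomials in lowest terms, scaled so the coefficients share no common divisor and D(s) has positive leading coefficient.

Step 1: feedback reduction of A1, A2 = (2*s^2 + 11*s + 12)/(2*s^3 + s^2 - 9*s - 14)
Step 2: combine [A1/(1-A1*A2)], A3, A4 in series - this is the overall T(s), already in the required normalized form

Final answer: (-6*s^2 - 33*s - 36)/(2*s^5 - s^4 - 16*s^3 - 8*s^2 + 41*s + 42)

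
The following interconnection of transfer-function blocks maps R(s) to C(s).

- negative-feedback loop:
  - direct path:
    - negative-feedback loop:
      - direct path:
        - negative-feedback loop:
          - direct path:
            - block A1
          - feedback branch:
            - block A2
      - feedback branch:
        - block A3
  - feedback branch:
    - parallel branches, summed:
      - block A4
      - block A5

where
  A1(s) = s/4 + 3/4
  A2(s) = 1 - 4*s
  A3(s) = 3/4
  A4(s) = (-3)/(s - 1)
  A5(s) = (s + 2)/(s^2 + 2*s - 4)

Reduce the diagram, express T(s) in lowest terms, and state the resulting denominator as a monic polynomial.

Step 1 - collapse the loop (A1 forward, A2 return) gives (-s - 3)/(4*s^2 + 11*s - 7)
Step 2 - feedback reduction of [A1/(1+A1*A2)], A3 gives (-4*s - 12)/(16*s^2 + 41*s - 37)
Step 3 - add A4, A5 (parallel) gives (-2*s^2 - 5*s + 10)/(s^3 + s^2 - 6*s + 4)
Step 4 - reduce the feedback loop with forward [[A1/(1+A1*A2)]/(1+[A1/(1+A1*A2)]*A3)] and return (A4+A5) gives (-4*s^4 - 16*s^3 + 12*s^2 + 56*s - 48)/(16*s^5 + 57*s^4 - 84*s^3 - 175*s^2 + 406*s - 268)
The result of step 4 is T(s) in lowest terms. Its denominator has leading coefficient 16; dividing the denominator through by 16 makes it monic.

Final answer: s^5 + 57*s^4/16 - 21*s^3/4 - 175*s^2/16 + 203*s/8 - 67/4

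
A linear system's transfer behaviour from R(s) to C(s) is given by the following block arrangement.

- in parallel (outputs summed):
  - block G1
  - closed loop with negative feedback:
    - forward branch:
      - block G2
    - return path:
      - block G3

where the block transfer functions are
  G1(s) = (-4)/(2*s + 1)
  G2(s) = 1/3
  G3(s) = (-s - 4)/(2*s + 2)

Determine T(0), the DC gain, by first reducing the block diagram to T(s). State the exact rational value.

Answer: -3

Working:
Step 1 - reduce the feedback loop with forward G2 and return G3, giving (2*s + 2)/(5*s + 2)
Step 2 - combine G1, [G2/(1+G2*G3)] in parallel, giving (4*s^2 - 14*s - 6)/(10*s^2 + 9*s + 2)
Step 2 gives the overall T(s). Then T(0) = -6/2 = -3.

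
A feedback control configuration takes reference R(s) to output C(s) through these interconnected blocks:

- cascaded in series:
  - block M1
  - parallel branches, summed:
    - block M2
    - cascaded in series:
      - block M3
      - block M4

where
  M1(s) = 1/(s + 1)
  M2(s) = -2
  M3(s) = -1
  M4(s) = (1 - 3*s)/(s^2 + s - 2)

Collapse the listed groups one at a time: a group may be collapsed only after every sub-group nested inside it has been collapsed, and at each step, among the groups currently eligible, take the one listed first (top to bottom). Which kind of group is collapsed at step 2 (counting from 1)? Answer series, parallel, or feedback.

1. multiply M3, M4 (series)
2. reduce the parallel group M2, (M3*M4)
3. series reduction of M1, (M2+(M3*M4))
Step 2: parallel.

Therefore the answer is parallel.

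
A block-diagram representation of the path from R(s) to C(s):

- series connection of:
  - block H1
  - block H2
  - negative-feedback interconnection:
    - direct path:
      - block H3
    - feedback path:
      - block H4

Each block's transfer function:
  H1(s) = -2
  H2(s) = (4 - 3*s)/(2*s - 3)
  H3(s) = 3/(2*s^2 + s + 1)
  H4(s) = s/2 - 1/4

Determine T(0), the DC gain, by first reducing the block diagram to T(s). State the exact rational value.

Answer: 32

Working:
Step 1. collapse the loop (H3 forward, H4 return) = 12/(8*s^2 + 10*s + 1)
Step 2. series reduction of H1, H2, [H3/(1+H3*H4)] = (72*s - 96)/(16*s^3 - 4*s^2 - 28*s - 3)
Evaluating the step-2 result (the overall T(s)) at s = 0 gives T(0) = -96/(-3) = 32.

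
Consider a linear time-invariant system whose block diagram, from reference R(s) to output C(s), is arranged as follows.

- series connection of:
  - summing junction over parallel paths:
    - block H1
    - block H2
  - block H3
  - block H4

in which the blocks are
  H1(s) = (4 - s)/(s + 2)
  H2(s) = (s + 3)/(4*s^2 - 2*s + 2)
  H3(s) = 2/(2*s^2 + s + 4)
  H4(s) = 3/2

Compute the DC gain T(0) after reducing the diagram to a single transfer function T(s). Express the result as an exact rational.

(1) add H1, H2 (parallel) = (-4*s^3 + 19*s^2 - 5*s + 14)/(4*s^3 + 6*s^2 - 2*s + 4)
(2) reduce the series chain (H1+H2), H3, H4 = (-12*s^3 + 57*s^2 - 15*s + 42)/(8*s^5 + 16*s^4 + 18*s^3 + 30*s^2 - 4*s + 16)
Evaluating the step-2 result (the overall T(s)) at s = 0 gives T(0) = 42/16 = 21/8.

Hence the answer: 21/8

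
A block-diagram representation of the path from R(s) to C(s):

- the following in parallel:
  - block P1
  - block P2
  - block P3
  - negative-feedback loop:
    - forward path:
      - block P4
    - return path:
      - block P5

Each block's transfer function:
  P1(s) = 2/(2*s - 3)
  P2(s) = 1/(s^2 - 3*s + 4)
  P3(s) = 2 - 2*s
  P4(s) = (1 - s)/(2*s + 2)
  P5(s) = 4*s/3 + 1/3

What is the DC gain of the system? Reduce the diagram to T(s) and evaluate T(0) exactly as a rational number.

Answer: 169/84

Working:
[1] collapse the loop (P4 forward, P5 return) = (3*s - 3)/(4*s^2 - 9*s - 7)
[2] combine P1, P2, P3, [P4/(1+P4*P5)] in parallel = (-16*s^6 + 124*s^5 - 364*s^4 + 479*s^3 - 134*s^2 - 294*s + 169)/(8*s^5 - 54*s^4 + 135*s^3 - 138*s^2 - 11*s + 84)
Step 2 gives the overall T(s). Then T(0) = 169/84.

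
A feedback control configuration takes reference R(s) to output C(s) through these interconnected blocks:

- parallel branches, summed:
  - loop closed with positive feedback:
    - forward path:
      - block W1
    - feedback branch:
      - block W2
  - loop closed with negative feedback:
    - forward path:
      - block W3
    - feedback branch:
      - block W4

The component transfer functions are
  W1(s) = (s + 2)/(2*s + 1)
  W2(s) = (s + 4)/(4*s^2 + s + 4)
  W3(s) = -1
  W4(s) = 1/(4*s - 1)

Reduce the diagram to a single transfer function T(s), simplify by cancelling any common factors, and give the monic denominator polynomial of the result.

First reduce the diagram to T(s).

1. reduce the feedback loop with forward W1 and return W2 gives (4*s^3 + 9*s^2 + 6*s + 8)/(8*s^3 + 5*s^2 + 3*s - 4)
2. apply the feedback formula to W3, W4 gives (1 - 4*s)/(4*s - 2)
3. sum the parallel branches [W1/(1-W1*W2)], [W3/(1+W3*W4)] gives (-16*s^4 + 16*s^3 - s^2 + 39*s - 20)/(32*s^4 + 4*s^3 + 2*s^2 - 22*s + 8)
No further cancellation is possible in the step-3 result, so that is T(s). Its denominator becomes monic after dividing by the leading coefficient 32.

Answer: s^4 + s^3/8 + s^2/16 - 11*s/16 + 1/4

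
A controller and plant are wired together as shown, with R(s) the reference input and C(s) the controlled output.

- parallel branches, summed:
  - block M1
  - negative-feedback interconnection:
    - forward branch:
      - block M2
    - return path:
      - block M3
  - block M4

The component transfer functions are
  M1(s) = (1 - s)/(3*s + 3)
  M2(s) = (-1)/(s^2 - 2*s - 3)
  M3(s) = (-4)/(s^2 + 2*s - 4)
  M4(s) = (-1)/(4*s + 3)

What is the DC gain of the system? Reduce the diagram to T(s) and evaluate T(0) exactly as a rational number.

The answer is 1/4.

Reasoning:
(1) reduce the feedback loop with forward M2 and return M3 = (-s^2 - 2*s + 4)/(s^4 - 11*s^2 + 2*s + 16)
(2) combine M1, [M2/(1+M2*M3)], M4 in parallel = (-4*s^6 - 2*s^5 + 32*s^4 - 31*s^3 - 71*s^2 + 34*s + 36)/(12*s^6 + 21*s^5 - 123*s^4 - 207*s^3 + 135*s^2 + 354*s + 144)
The step-2 result is T(s). Setting s = 0: T(0) = 36/144 = 1/4.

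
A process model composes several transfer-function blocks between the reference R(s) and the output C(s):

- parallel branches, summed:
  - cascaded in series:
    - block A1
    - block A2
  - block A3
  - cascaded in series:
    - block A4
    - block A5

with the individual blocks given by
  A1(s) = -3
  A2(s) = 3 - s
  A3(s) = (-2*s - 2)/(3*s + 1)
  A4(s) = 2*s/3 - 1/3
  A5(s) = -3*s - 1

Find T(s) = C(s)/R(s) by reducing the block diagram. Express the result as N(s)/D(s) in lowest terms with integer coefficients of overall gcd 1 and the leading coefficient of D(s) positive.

Reducing step by step:

[1] reduce the series chain A1, A2: 3*s - 9
[2] reduce the series chain A4, A5: -2*s^2 + s/3 + 1/3
[3] sum the parallel branches (A1*A2), A3, (A4*A5), which is the overall transfer function T(s) = C(s)/R(s) in lowest terms

Answer: (-18*s^3 + 24*s^2 - 74*s - 32)/(9*s + 3)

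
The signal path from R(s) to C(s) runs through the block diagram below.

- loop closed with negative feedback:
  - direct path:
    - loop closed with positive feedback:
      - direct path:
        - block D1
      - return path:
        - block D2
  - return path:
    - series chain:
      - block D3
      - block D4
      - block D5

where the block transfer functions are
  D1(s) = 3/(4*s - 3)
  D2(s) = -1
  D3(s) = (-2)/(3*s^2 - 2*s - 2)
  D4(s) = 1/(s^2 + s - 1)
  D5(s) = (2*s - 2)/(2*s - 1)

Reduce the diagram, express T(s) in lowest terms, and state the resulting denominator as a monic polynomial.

Answer: s^6 - s^5/6 - 5*s^4/2 + 7*s^3/6 + 2*s^2/3 - 5*s/6 + 1/2

Working:
Step 1: close the feedback loop around D1, D2; result 3/(4*s)
Step 2: cascade D3, D4, D5; result (4 - 4*s)/(6*s^5 - s^4 - 15*s^3 + 7*s^2 + 4*s - 2)
Step 3: close the feedback loop around [D1/(1-D1*D2)], (D3*D4*D5); result (18*s^5 - 3*s^4 - 45*s^3 + 21*s^2 + 12*s - 6)/(24*s^6 - 4*s^5 - 60*s^4 + 28*s^3 + 16*s^2 - 20*s + 12)
That last expression is T(s), already simplified. Scaling its denominator by 1/24 (the reciprocal of the leading coefficient) yields the monic denominator.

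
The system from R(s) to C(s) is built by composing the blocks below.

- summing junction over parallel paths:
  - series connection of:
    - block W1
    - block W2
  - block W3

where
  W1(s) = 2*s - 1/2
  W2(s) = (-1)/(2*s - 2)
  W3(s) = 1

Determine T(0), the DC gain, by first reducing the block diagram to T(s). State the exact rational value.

Answer: 3/4

Working:
Step 1: series reduction of W1, W2 -> (1 - 4*s)/(4*s - 4)
Step 2: add (W1*W2), W3 (parallel) -> (-3)/(4*s - 4)
Step 2 gives the overall T(s). Then T(0) = -3/(-4) = 3/4.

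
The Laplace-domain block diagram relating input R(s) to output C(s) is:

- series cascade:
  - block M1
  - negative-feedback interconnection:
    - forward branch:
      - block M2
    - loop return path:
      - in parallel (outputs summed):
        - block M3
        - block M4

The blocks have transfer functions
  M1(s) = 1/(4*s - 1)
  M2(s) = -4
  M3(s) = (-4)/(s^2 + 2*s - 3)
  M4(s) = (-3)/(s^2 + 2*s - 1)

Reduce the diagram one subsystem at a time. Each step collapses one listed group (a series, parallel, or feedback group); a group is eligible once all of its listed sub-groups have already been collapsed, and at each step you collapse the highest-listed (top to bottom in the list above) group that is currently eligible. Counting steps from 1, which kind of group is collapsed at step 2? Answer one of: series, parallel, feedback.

Step 1 - reduce the parallel group M3, M4
Step 2 - feedback reduction of M2, (M3+M4)
Step 3 - combine M1, [M2/(1+M2*(M3+M4))] in series
So the answer for step 2 is feedback.

Final answer: feedback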